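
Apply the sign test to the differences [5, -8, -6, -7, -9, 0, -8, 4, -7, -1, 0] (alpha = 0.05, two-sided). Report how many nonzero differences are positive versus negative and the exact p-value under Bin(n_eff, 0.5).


Step 1: Discard zero differences. Original n = 11; n_eff = number of nonzero differences = 9.
Nonzero differences (with sign): +5, -8, -6, -7, -9, -8, +4, -7, -1
Step 2: Count signs: positive = 2, negative = 7.
Step 3: Under H0: P(positive) = 0.5, so the number of positives S ~ Bin(9, 0.5).
Step 4: Two-sided exact p-value = sum of Bin(9,0.5) probabilities at or below the observed probability = 0.179688.
Step 5: alpha = 0.05. fail to reject H0.

n_eff = 9, pos = 2, neg = 7, p = 0.179688, fail to reject H0.


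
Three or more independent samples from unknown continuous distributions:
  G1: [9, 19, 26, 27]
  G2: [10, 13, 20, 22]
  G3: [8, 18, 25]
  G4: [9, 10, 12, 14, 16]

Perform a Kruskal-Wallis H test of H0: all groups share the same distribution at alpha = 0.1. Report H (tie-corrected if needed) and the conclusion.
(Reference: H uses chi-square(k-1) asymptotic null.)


Step 1: Combine all N = 16 observations and assign midranks.
sorted (value, group, rank): (8,G3,1), (9,G1,2.5), (9,G4,2.5), (10,G2,4.5), (10,G4,4.5), (12,G4,6), (13,G2,7), (14,G4,8), (16,G4,9), (18,G3,10), (19,G1,11), (20,G2,12), (22,G2,13), (25,G3,14), (26,G1,15), (27,G1,16)
Step 2: Sum ranks within each group.
R_1 = 44.5 (n_1 = 4)
R_2 = 36.5 (n_2 = 4)
R_3 = 25 (n_3 = 3)
R_4 = 30 (n_4 = 5)
Step 3: H = 12/(N(N+1)) * sum(R_i^2/n_i) - 3(N+1)
     = 12/(16*17) * (44.5^2/4 + 36.5^2/4 + 25^2/3 + 30^2/5) - 3*17
     = 0.044118 * 1216.46 - 51
     = 2.667279.
Step 4: Ties present; correction factor C = 1 - 12/(16^3 - 16) = 0.997059. Corrected H = 2.667279 / 0.997059 = 2.675147.
Step 5: Under H0, H ~ chi^2(3); p-value = 0.444467.
Step 6: alpha = 0.1. fail to reject H0.

H = 2.6751, df = 3, p = 0.444467, fail to reject H0.


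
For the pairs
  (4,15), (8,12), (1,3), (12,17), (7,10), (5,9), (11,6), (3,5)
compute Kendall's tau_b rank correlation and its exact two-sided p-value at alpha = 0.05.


Step 1: Enumerate the 28 unordered pairs (i,j) with i<j and classify each by sign(x_j-x_i) * sign(y_j-y_i).
  (1,2):dx=+4,dy=-3->D; (1,3):dx=-3,dy=-12->C; (1,4):dx=+8,dy=+2->C; (1,5):dx=+3,dy=-5->D
  (1,6):dx=+1,dy=-6->D; (1,7):dx=+7,dy=-9->D; (1,8):dx=-1,dy=-10->C; (2,3):dx=-7,dy=-9->C
  (2,4):dx=+4,dy=+5->C; (2,5):dx=-1,dy=-2->C; (2,6):dx=-3,dy=-3->C; (2,7):dx=+3,dy=-6->D
  (2,8):dx=-5,dy=-7->C; (3,4):dx=+11,dy=+14->C; (3,5):dx=+6,dy=+7->C; (3,6):dx=+4,dy=+6->C
  (3,7):dx=+10,dy=+3->C; (3,8):dx=+2,dy=+2->C; (4,5):dx=-5,dy=-7->C; (4,6):dx=-7,dy=-8->C
  (4,7):dx=-1,dy=-11->C; (4,8):dx=-9,dy=-12->C; (5,6):dx=-2,dy=-1->C; (5,7):dx=+4,dy=-4->D
  (5,8):dx=-4,dy=-5->C; (6,7):dx=+6,dy=-3->D; (6,8):dx=-2,dy=-4->C; (7,8):dx=-8,dy=-1->C
Step 2: C = 21, D = 7, total pairs = 28.
Step 3: tau = (C - D)/(n(n-1)/2) = (21 - 7)/28 = 0.500000.
Step 4: Exact two-sided p-value (enumerate n! = 40320 permutations of y under H0): p = 0.108681.
Step 5: alpha = 0.05. fail to reject H0.

tau_b = 0.5000 (C=21, D=7), p = 0.108681, fail to reject H0.


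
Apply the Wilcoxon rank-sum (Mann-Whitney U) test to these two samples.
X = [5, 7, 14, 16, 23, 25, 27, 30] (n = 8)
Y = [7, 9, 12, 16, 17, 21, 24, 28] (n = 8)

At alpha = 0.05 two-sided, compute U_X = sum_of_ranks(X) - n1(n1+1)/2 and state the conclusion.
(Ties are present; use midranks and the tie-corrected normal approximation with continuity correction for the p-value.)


Step 1: Combine and sort all 16 observations; assign midranks.
sorted (value, group): (5,X), (7,X), (7,Y), (9,Y), (12,Y), (14,X), (16,X), (16,Y), (17,Y), (21,Y), (23,X), (24,Y), (25,X), (27,X), (28,Y), (30,X)
ranks: 5->1, 7->2.5, 7->2.5, 9->4, 12->5, 14->6, 16->7.5, 16->7.5, 17->9, 21->10, 23->11, 24->12, 25->13, 27->14, 28->15, 30->16
Step 2: Rank sum for X: R1 = 1 + 2.5 + 6 + 7.5 + 11 + 13 + 14 + 16 = 71.
Step 3: U_X = R1 - n1(n1+1)/2 = 71 - 8*9/2 = 71 - 36 = 35.
       U_Y = n1*n2 - U_X = 64 - 35 = 29.
Step 4: Ties are present, so use the tie-corrected normal approximation (with continuity correction) for the p-value.
Step 5: p-value = 0.792597; compare to alpha = 0.05. fail to reject H0.

U_X = 35, p = 0.792597, fail to reject H0 at alpha = 0.05.


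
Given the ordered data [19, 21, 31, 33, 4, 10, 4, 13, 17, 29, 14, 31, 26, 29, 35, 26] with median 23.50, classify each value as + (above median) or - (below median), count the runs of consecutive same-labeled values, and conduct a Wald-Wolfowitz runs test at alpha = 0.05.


Step 1: Compute median = 23.50; label A = above, B = below.
Labels in order: BBAABBBBBABAAAAA  (n_A = 8, n_B = 8)
Step 2: Count runs R = 6.
Step 3: Under H0 (random ordering), E[R] = 2*n_A*n_B/(n_A+n_B) + 1 = 2*8*8/16 + 1 = 9.0000.
        Var[R] = 2*n_A*n_B*(2*n_A*n_B - n_A - n_B) / ((n_A+n_B)^2 * (n_A+n_B-1)) = 14336/3840 = 3.7333.
        SD[R] = 1.9322.
Step 4: Continuity-corrected z = (R + 0.5 - E[R]) / SD[R] = (6 + 0.5 - 9.0000) / 1.9322 = -1.2939.
Step 5: Two-sided p-value via normal approximation = 2*(1 - Phi(|z|)) = 0.195709.
Step 6: alpha = 0.05. fail to reject H0.

R = 6, z = -1.2939, p = 0.195709, fail to reject H0.


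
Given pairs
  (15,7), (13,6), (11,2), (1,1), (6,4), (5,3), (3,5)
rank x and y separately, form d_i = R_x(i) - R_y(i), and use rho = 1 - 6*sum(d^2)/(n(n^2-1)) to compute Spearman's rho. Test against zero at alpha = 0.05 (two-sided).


Step 1: Rank x and y separately (midranks; no ties here).
rank(x): 15->7, 13->6, 11->5, 1->1, 6->4, 5->3, 3->2
rank(y): 7->7, 6->6, 2->2, 1->1, 4->4, 3->3, 5->5
Step 2: d_i = R_x(i) - R_y(i); compute d_i^2.
  (7-7)^2=0, (6-6)^2=0, (5-2)^2=9, (1-1)^2=0, (4-4)^2=0, (3-3)^2=0, (2-5)^2=9
sum(d^2) = 18.
Step 3: rho = 1 - 6*18 / (7*(7^2 - 1)) = 1 - 108/336 = 0.678571.
Step 4: Under H0, t = rho * sqrt((n-2)/(1-rho^2)) = 2.0657 ~ t(5).
Step 5: Two-sided p-value from the t-distribution with 5 df = 0.093750.
Step 6: alpha = 0.05. fail to reject H0.

rho = 0.6786, p = 0.093750, fail to reject H0 at alpha = 0.05.


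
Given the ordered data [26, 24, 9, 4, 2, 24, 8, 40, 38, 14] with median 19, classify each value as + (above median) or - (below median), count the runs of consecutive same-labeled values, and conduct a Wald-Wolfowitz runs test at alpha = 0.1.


Step 1: Compute median = 19; label A = above, B = below.
Labels in order: AABBBABAAB  (n_A = 5, n_B = 5)
Step 2: Count runs R = 6.
Step 3: Under H0 (random ordering), E[R] = 2*n_A*n_B/(n_A+n_B) + 1 = 2*5*5/10 + 1 = 6.0000.
        Var[R] = 2*n_A*n_B*(2*n_A*n_B - n_A - n_B) / ((n_A+n_B)^2 * (n_A+n_B-1)) = 2000/900 = 2.2222.
        SD[R] = 1.4907.
Step 4: R = E[R], so z = 0 with no continuity correction.
Step 5: Two-sided p-value via normal approximation = 2*(1 - Phi(|z|)) = 1.000000.
Step 6: alpha = 0.1. fail to reject H0.

R = 6, z = 0.0000, p = 1.000000, fail to reject H0.


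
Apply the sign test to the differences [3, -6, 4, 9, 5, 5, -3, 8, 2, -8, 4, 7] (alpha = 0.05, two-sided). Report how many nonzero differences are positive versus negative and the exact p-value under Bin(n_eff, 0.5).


Step 1: Discard zero differences. Original n = 12; n_eff = number of nonzero differences = 12.
Nonzero differences (with sign): +3, -6, +4, +9, +5, +5, -3, +8, +2, -8, +4, +7
Step 2: Count signs: positive = 9, negative = 3.
Step 3: Under H0: P(positive) = 0.5, so the number of positives S ~ Bin(12, 0.5).
Step 4: Two-sided exact p-value = sum of Bin(12,0.5) probabilities at or below the observed probability = 0.145996.
Step 5: alpha = 0.05. fail to reject H0.

n_eff = 12, pos = 9, neg = 3, p = 0.145996, fail to reject H0.


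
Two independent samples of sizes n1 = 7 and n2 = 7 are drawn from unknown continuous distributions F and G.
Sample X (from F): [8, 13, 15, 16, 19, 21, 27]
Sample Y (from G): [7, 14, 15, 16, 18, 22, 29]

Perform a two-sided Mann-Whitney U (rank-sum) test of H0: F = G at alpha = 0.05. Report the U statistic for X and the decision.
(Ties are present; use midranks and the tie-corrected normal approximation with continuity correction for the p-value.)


Step 1: Combine and sort all 14 observations; assign midranks.
sorted (value, group): (7,Y), (8,X), (13,X), (14,Y), (15,X), (15,Y), (16,X), (16,Y), (18,Y), (19,X), (21,X), (22,Y), (27,X), (29,Y)
ranks: 7->1, 8->2, 13->3, 14->4, 15->5.5, 15->5.5, 16->7.5, 16->7.5, 18->9, 19->10, 21->11, 22->12, 27->13, 29->14
Step 2: Rank sum for X: R1 = 2 + 3 + 5.5 + 7.5 + 10 + 11 + 13 = 52.
Step 3: U_X = R1 - n1(n1+1)/2 = 52 - 7*8/2 = 52 - 28 = 24.
       U_Y = n1*n2 - U_X = 49 - 24 = 25.
Step 4: Ties are present, so use the tie-corrected normal approximation (with continuity correction) for the p-value.
Step 5: p-value = 1.000000; compare to alpha = 0.05. fail to reject H0.

U_X = 24, p = 1.000000, fail to reject H0 at alpha = 0.05.


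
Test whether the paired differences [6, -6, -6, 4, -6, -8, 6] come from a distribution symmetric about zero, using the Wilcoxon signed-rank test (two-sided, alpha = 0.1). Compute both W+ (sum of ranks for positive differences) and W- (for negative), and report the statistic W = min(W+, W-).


Step 1: Drop any zero differences (none here) and take |d_i|.
|d| = [6, 6, 6, 4, 6, 8, 6]
Step 2: Midrank |d_i| (ties get averaged ranks).
ranks: |6|->4, |6|->4, |6|->4, |4|->1, |6|->4, |8|->7, |6|->4
Step 3: Attach original signs; sum ranks with positive sign and with negative sign.
W+ = 4 + 1 + 4 = 9
W- = 4 + 4 + 4 + 7 = 19
(Check: W+ + W- = 28 should equal n(n+1)/2 = 28.)
Step 4: Test statistic W = min(W+, W-) = 9.
Step 5: Ties in |d|, so use the tie-corrected normal approximation.
        E[W] = n(n+1)/4 = 7*8/4 = 14.
        Tie groups: |d|=6 (t=5); sum(t^3 - t) = 120.
        Var[W] = n(n+1)(2n+1)/24 - sum(t^3-t)/48 = 840/24 - 120/48 = 32.5.
        z = (W - E[W]) / sqrt(Var[W]) = (9 - 14) / 5.7009 = -0.8771.
        Two-sided p = 2*Phi(z) = 0.380455.
Step 6: alpha = 0.1. fail to reject H0.

W+ = 9, W- = 19, W = min = 9, p = 0.380455, fail to reject H0.


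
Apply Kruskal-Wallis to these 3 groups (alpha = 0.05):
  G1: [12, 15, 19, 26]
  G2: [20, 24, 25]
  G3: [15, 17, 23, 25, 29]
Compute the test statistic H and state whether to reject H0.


Step 1: Combine all N = 12 observations and assign midranks.
sorted (value, group, rank): (12,G1,1), (15,G1,2.5), (15,G3,2.5), (17,G3,4), (19,G1,5), (20,G2,6), (23,G3,7), (24,G2,8), (25,G2,9.5), (25,G3,9.5), (26,G1,11), (29,G3,12)
Step 2: Sum ranks within each group.
R_1 = 19.5 (n_1 = 4)
R_2 = 23.5 (n_2 = 3)
R_3 = 35 (n_3 = 5)
Step 3: H = 12/(N(N+1)) * sum(R_i^2/n_i) - 3(N+1)
     = 12/(12*13) * (19.5^2/4 + 23.5^2/3 + 35^2/5) - 3*13
     = 0.076923 * 524.146 - 39
     = 1.318910.
Step 4: Ties present; correction factor C = 1 - 12/(12^3 - 12) = 0.993007. Corrected H = 1.318910 / 0.993007 = 1.328198.
Step 5: Under H0, H ~ chi^2(2); p-value = 0.514737.
Step 6: alpha = 0.05. fail to reject H0.

H = 1.3282, df = 2, p = 0.514737, fail to reject H0.


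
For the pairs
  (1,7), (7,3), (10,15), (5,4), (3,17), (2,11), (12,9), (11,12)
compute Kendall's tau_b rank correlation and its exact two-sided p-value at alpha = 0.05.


Step 1: Enumerate the 28 unordered pairs (i,j) with i<j and classify each by sign(x_j-x_i) * sign(y_j-y_i).
  (1,2):dx=+6,dy=-4->D; (1,3):dx=+9,dy=+8->C; (1,4):dx=+4,dy=-3->D; (1,5):dx=+2,dy=+10->C
  (1,6):dx=+1,dy=+4->C; (1,7):dx=+11,dy=+2->C; (1,8):dx=+10,dy=+5->C; (2,3):dx=+3,dy=+12->C
  (2,4):dx=-2,dy=+1->D; (2,5):dx=-4,dy=+14->D; (2,6):dx=-5,dy=+8->D; (2,7):dx=+5,dy=+6->C
  (2,8):dx=+4,dy=+9->C; (3,4):dx=-5,dy=-11->C; (3,5):dx=-7,dy=+2->D; (3,6):dx=-8,dy=-4->C
  (3,7):dx=+2,dy=-6->D; (3,8):dx=+1,dy=-3->D; (4,5):dx=-2,dy=+13->D; (4,6):dx=-3,dy=+7->D
  (4,7):dx=+7,dy=+5->C; (4,8):dx=+6,dy=+8->C; (5,6):dx=-1,dy=-6->C; (5,7):dx=+9,dy=-8->D
  (5,8):dx=+8,dy=-5->D; (6,7):dx=+10,dy=-2->D; (6,8):dx=+9,dy=+1->C; (7,8):dx=-1,dy=+3->D
Step 2: C = 14, D = 14, total pairs = 28.
Step 3: tau = (C - D)/(n(n-1)/2) = (14 - 14)/28 = 0.000000.
Step 4: Exact two-sided p-value (enumerate n! = 40320 permutations of y under H0): p = 1.000000.
Step 5: alpha = 0.05. fail to reject H0.

tau_b = 0.0000 (C=14, D=14), p = 1.000000, fail to reject H0.


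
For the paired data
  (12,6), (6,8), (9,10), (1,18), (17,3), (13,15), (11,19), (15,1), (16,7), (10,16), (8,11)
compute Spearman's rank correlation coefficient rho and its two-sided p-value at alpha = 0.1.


Step 1: Rank x and y separately (midranks; no ties here).
rank(x): 12->7, 6->2, 9->4, 1->1, 17->11, 13->8, 11->6, 15->9, 16->10, 10->5, 8->3
rank(y): 6->3, 8->5, 10->6, 18->10, 3->2, 15->8, 19->11, 1->1, 7->4, 16->9, 11->7
Step 2: d_i = R_x(i) - R_y(i); compute d_i^2.
  (7-3)^2=16, (2-5)^2=9, (4-6)^2=4, (1-10)^2=81, (11-2)^2=81, (8-8)^2=0, (6-11)^2=25, (9-1)^2=64, (10-4)^2=36, (5-9)^2=16, (3-7)^2=16
sum(d^2) = 348.
Step 3: rho = 1 - 6*348 / (11*(11^2 - 1)) = 1 - 2088/1320 = -0.581818.
Step 4: Under H0, t = rho * sqrt((n-2)/(1-rho^2)) = -2.1461 ~ t(9).
Step 5: Two-sided p-value from the t-distribution with 9 df = 0.060420.
Step 6: alpha = 0.1. reject H0.

rho = -0.5818, p = 0.060420, reject H0 at alpha = 0.1.


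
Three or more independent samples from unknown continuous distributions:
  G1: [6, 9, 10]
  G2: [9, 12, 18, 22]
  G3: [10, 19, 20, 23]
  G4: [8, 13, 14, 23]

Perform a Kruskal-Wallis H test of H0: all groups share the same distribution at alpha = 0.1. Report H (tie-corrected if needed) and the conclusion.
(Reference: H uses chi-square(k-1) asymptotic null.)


Step 1: Combine all N = 15 observations and assign midranks.
sorted (value, group, rank): (6,G1,1), (8,G4,2), (9,G1,3.5), (9,G2,3.5), (10,G1,5.5), (10,G3,5.5), (12,G2,7), (13,G4,8), (14,G4,9), (18,G2,10), (19,G3,11), (20,G3,12), (22,G2,13), (23,G3,14.5), (23,G4,14.5)
Step 2: Sum ranks within each group.
R_1 = 10 (n_1 = 3)
R_2 = 33.5 (n_2 = 4)
R_3 = 43 (n_3 = 4)
R_4 = 33.5 (n_4 = 4)
Step 3: H = 12/(N(N+1)) * sum(R_i^2/n_i) - 3(N+1)
     = 12/(15*16) * (10^2/3 + 33.5^2/4 + 43^2/4 + 33.5^2/4) - 3*16
     = 0.050000 * 1056.71 - 48
     = 4.835417.
Step 4: Ties present; correction factor C = 1 - 18/(15^3 - 15) = 0.994643. Corrected H = 4.835417 / 0.994643 = 4.861460.
Step 5: Under H0, H ~ chi^2(3); p-value = 0.182227.
Step 6: alpha = 0.1. fail to reject H0.

H = 4.8615, df = 3, p = 0.182227, fail to reject H0.


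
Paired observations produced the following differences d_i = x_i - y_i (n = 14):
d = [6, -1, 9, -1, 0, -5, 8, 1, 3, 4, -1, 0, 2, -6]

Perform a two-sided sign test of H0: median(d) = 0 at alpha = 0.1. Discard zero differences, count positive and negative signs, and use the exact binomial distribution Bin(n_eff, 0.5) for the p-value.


Step 1: Discard zero differences. Original n = 14; n_eff = number of nonzero differences = 12.
Nonzero differences (with sign): +6, -1, +9, -1, -5, +8, +1, +3, +4, -1, +2, -6
Step 2: Count signs: positive = 7, negative = 5.
Step 3: Under H0: P(positive) = 0.5, so the number of positives S ~ Bin(12, 0.5).
Step 4: Two-sided exact p-value = sum of Bin(12,0.5) probabilities at or below the observed probability = 0.774414.
Step 5: alpha = 0.1. fail to reject H0.

n_eff = 12, pos = 7, neg = 5, p = 0.774414, fail to reject H0.


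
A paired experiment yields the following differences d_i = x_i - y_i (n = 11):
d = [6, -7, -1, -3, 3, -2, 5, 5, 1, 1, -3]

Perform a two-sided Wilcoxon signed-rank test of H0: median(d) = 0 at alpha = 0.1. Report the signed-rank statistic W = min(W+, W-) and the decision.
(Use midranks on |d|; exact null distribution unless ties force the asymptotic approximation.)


Step 1: Drop any zero differences (none here) and take |d_i|.
|d| = [6, 7, 1, 3, 3, 2, 5, 5, 1, 1, 3]
Step 2: Midrank |d_i| (ties get averaged ranks).
ranks: |6|->10, |7|->11, |1|->2, |3|->6, |3|->6, |2|->4, |5|->8.5, |5|->8.5, |1|->2, |1|->2, |3|->6
Step 3: Attach original signs; sum ranks with positive sign and with negative sign.
W+ = 10 + 6 + 8.5 + 8.5 + 2 + 2 = 37
W- = 11 + 2 + 6 + 4 + 6 = 29
(Check: W+ + W- = 66 should equal n(n+1)/2 = 66.)
Step 4: Test statistic W = min(W+, W-) = 29.
Step 5: Ties in |d|, so use the tie-corrected normal approximation.
        E[W] = n(n+1)/4 = 11*12/4 = 33.
        Tie groups: |d|=1 (t=3), |d|=3 (t=3), |d|=5 (t=2); sum(t^3 - t) = 54.
        Var[W] = n(n+1)(2n+1)/24 - sum(t^3-t)/48 = 3036/24 - 54/48 = 125.375.
        z = (W - E[W]) / sqrt(Var[W]) = (29 - 33) / 11.1971 = -0.3572.
        Two-sided p = 2*Phi(z) = 0.720916.
Step 6: alpha = 0.1. fail to reject H0.

W+ = 37, W- = 29, W = min = 29, p = 0.720916, fail to reject H0.


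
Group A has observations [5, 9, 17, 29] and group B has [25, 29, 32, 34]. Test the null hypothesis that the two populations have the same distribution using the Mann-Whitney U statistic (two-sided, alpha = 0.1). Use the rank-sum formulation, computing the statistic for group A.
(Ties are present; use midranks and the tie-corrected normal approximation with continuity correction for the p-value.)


Step 1: Combine and sort all 8 observations; assign midranks.
sorted (value, group): (5,X), (9,X), (17,X), (25,Y), (29,X), (29,Y), (32,Y), (34,Y)
ranks: 5->1, 9->2, 17->3, 25->4, 29->5.5, 29->5.5, 32->7, 34->8
Step 2: Rank sum for X: R1 = 1 + 2 + 3 + 5.5 = 11.5.
Step 3: U_X = R1 - n1(n1+1)/2 = 11.5 - 4*5/2 = 11.5 - 10 = 1.5.
       U_Y = n1*n2 - U_X = 16 - 1.5 = 14.5.
Step 4: Ties are present, so use the tie-corrected normal approximation (with continuity correction) for the p-value.
Step 5: p-value = 0.081429; compare to alpha = 0.1. reject H0.

U_X = 1.5, p = 0.081429, reject H0 at alpha = 0.1.


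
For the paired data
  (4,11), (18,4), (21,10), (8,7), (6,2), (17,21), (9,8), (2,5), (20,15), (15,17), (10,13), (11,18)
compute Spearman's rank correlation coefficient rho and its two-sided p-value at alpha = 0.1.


Step 1: Rank x and y separately (midranks; no ties here).
rank(x): 4->2, 18->10, 21->12, 8->4, 6->3, 17->9, 9->5, 2->1, 20->11, 15->8, 10->6, 11->7
rank(y): 11->7, 4->2, 10->6, 7->4, 2->1, 21->12, 8->5, 5->3, 15->9, 17->10, 13->8, 18->11
Step 2: d_i = R_x(i) - R_y(i); compute d_i^2.
  (2-7)^2=25, (10-2)^2=64, (12-6)^2=36, (4-4)^2=0, (3-1)^2=4, (9-12)^2=9, (5-5)^2=0, (1-3)^2=4, (11-9)^2=4, (8-10)^2=4, (6-8)^2=4, (7-11)^2=16
sum(d^2) = 170.
Step 3: rho = 1 - 6*170 / (12*(12^2 - 1)) = 1 - 1020/1716 = 0.405594.
Step 4: Under H0, t = rho * sqrt((n-2)/(1-rho^2)) = 1.4032 ~ t(10).
Step 5: Two-sided p-value from the t-distribution with 10 df = 0.190836.
Step 6: alpha = 0.1. fail to reject H0.

rho = 0.4056, p = 0.190836, fail to reject H0 at alpha = 0.1.


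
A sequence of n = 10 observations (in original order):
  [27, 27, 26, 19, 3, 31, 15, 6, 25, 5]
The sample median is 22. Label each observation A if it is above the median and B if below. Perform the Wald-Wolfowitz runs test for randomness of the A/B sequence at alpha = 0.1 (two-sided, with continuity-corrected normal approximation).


Step 1: Compute median = 22; label A = above, B = below.
Labels in order: AAABBABBAB  (n_A = 5, n_B = 5)
Step 2: Count runs R = 6.
Step 3: Under H0 (random ordering), E[R] = 2*n_A*n_B/(n_A+n_B) + 1 = 2*5*5/10 + 1 = 6.0000.
        Var[R] = 2*n_A*n_B*(2*n_A*n_B - n_A - n_B) / ((n_A+n_B)^2 * (n_A+n_B-1)) = 2000/900 = 2.2222.
        SD[R] = 1.4907.
Step 4: R = E[R], so z = 0 with no continuity correction.
Step 5: Two-sided p-value via normal approximation = 2*(1 - Phi(|z|)) = 1.000000.
Step 6: alpha = 0.1. fail to reject H0.

R = 6, z = 0.0000, p = 1.000000, fail to reject H0.


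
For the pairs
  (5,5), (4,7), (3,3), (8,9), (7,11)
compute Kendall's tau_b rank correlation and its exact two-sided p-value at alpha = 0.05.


Step 1: Enumerate the 10 unordered pairs (i,j) with i<j and classify each by sign(x_j-x_i) * sign(y_j-y_i).
  (1,2):dx=-1,dy=+2->D; (1,3):dx=-2,dy=-2->C; (1,4):dx=+3,dy=+4->C; (1,5):dx=+2,dy=+6->C
  (2,3):dx=-1,dy=-4->C; (2,4):dx=+4,dy=+2->C; (2,5):dx=+3,dy=+4->C; (3,4):dx=+5,dy=+6->C
  (3,5):dx=+4,dy=+8->C; (4,5):dx=-1,dy=+2->D
Step 2: C = 8, D = 2, total pairs = 10.
Step 3: tau = (C - D)/(n(n-1)/2) = (8 - 2)/10 = 0.600000.
Step 4: Exact two-sided p-value (enumerate n! = 120 permutations of y under H0): p = 0.233333.
Step 5: alpha = 0.05. fail to reject H0.

tau_b = 0.6000 (C=8, D=2), p = 0.233333, fail to reject H0.


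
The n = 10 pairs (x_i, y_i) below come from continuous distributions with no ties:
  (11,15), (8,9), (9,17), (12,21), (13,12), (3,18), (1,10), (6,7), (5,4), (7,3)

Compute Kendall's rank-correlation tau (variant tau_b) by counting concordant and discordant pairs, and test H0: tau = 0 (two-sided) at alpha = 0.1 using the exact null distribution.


Step 1: Enumerate the 45 unordered pairs (i,j) with i<j and classify each by sign(x_j-x_i) * sign(y_j-y_i).
  (1,2):dx=-3,dy=-6->C; (1,3):dx=-2,dy=+2->D; (1,4):dx=+1,dy=+6->C; (1,5):dx=+2,dy=-3->D
  (1,6):dx=-8,dy=+3->D; (1,7):dx=-10,dy=-5->C; (1,8):dx=-5,dy=-8->C; (1,9):dx=-6,dy=-11->C
  (1,10):dx=-4,dy=-12->C; (2,3):dx=+1,dy=+8->C; (2,4):dx=+4,dy=+12->C; (2,5):dx=+5,dy=+3->C
  (2,6):dx=-5,dy=+9->D; (2,7):dx=-7,dy=+1->D; (2,8):dx=-2,dy=-2->C; (2,9):dx=-3,dy=-5->C
  (2,10):dx=-1,dy=-6->C; (3,4):dx=+3,dy=+4->C; (3,5):dx=+4,dy=-5->D; (3,6):dx=-6,dy=+1->D
  (3,7):dx=-8,dy=-7->C; (3,8):dx=-3,dy=-10->C; (3,9):dx=-4,dy=-13->C; (3,10):dx=-2,dy=-14->C
  (4,5):dx=+1,dy=-9->D; (4,6):dx=-9,dy=-3->C; (4,7):dx=-11,dy=-11->C; (4,8):dx=-6,dy=-14->C
  (4,9):dx=-7,dy=-17->C; (4,10):dx=-5,dy=-18->C; (5,6):dx=-10,dy=+6->D; (5,7):dx=-12,dy=-2->C
  (5,8):dx=-7,dy=-5->C; (5,9):dx=-8,dy=-8->C; (5,10):dx=-6,dy=-9->C; (6,7):dx=-2,dy=-8->C
  (6,8):dx=+3,dy=-11->D; (6,9):dx=+2,dy=-14->D; (6,10):dx=+4,dy=-15->D; (7,8):dx=+5,dy=-3->D
  (7,9):dx=+4,dy=-6->D; (7,10):dx=+6,dy=-7->D; (8,9):dx=-1,dy=-3->C; (8,10):dx=+1,dy=-4->D
  (9,10):dx=+2,dy=-1->D
Step 2: C = 28, D = 17, total pairs = 45.
Step 3: tau = (C - D)/(n(n-1)/2) = (28 - 17)/45 = 0.244444.
Step 4: Exact two-sided p-value (enumerate n! = 3628800 permutations of y under H0): p = 0.380720.
Step 5: alpha = 0.1. fail to reject H0.

tau_b = 0.2444 (C=28, D=17), p = 0.380720, fail to reject H0.


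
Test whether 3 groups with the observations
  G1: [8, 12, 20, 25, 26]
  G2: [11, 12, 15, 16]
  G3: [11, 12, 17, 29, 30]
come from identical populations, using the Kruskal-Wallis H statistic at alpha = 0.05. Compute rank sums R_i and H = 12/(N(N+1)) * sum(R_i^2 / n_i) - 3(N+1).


Step 1: Combine all N = 14 observations and assign midranks.
sorted (value, group, rank): (8,G1,1), (11,G2,2.5), (11,G3,2.5), (12,G1,5), (12,G2,5), (12,G3,5), (15,G2,7), (16,G2,8), (17,G3,9), (20,G1,10), (25,G1,11), (26,G1,12), (29,G3,13), (30,G3,14)
Step 2: Sum ranks within each group.
R_1 = 39 (n_1 = 5)
R_2 = 22.5 (n_2 = 4)
R_3 = 43.5 (n_3 = 5)
Step 3: H = 12/(N(N+1)) * sum(R_i^2/n_i) - 3(N+1)
     = 12/(14*15) * (39^2/5 + 22.5^2/4 + 43.5^2/5) - 3*15
     = 0.057143 * 809.212 - 45
     = 1.240714.
Step 4: Ties present; correction factor C = 1 - 30/(14^3 - 14) = 0.989011. Corrected H = 1.240714 / 0.989011 = 1.254500.
Step 5: Under H0, H ~ chi^2(2); p-value = 0.534058.
Step 6: alpha = 0.05. fail to reject H0.

H = 1.2545, df = 2, p = 0.534058, fail to reject H0.


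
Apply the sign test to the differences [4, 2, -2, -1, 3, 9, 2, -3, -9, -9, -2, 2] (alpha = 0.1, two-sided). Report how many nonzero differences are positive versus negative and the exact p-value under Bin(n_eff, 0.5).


Step 1: Discard zero differences. Original n = 12; n_eff = number of nonzero differences = 12.
Nonzero differences (with sign): +4, +2, -2, -1, +3, +9, +2, -3, -9, -9, -2, +2
Step 2: Count signs: positive = 6, negative = 6.
Step 3: Under H0: P(positive) = 0.5, so the number of positives S ~ Bin(12, 0.5).
Step 4: Two-sided exact p-value = sum of Bin(12,0.5) probabilities at or below the observed probability = 1.000000.
Step 5: alpha = 0.1. fail to reject H0.

n_eff = 12, pos = 6, neg = 6, p = 1.000000, fail to reject H0.


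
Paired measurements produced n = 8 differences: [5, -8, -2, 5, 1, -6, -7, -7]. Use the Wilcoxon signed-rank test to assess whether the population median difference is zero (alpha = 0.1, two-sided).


Step 1: Drop any zero differences (none here) and take |d_i|.
|d| = [5, 8, 2, 5, 1, 6, 7, 7]
Step 2: Midrank |d_i| (ties get averaged ranks).
ranks: |5|->3.5, |8|->8, |2|->2, |5|->3.5, |1|->1, |6|->5, |7|->6.5, |7|->6.5
Step 3: Attach original signs; sum ranks with positive sign and with negative sign.
W+ = 3.5 + 3.5 + 1 = 8
W- = 8 + 2 + 5 + 6.5 + 6.5 = 28
(Check: W+ + W- = 36 should equal n(n+1)/2 = 36.)
Step 4: Test statistic W = min(W+, W-) = 8.
Step 5: Ties in |d|, so use the tie-corrected normal approximation.
        E[W] = n(n+1)/4 = 8*9/4 = 18.
        Tie groups: |d|=5 (t=2), |d|=7 (t=2); sum(t^3 - t) = 12.
        Var[W] = n(n+1)(2n+1)/24 - sum(t^3-t)/48 = 1224/24 - 12/48 = 50.75.
        z = (W - E[W]) / sqrt(Var[W]) = (8 - 18) / 7.1239 = -1.4037.
        Two-sided p = 2*Phi(z) = 0.160401.
Step 6: alpha = 0.1. fail to reject H0.

W+ = 8, W- = 28, W = min = 8, p = 0.160401, fail to reject H0.


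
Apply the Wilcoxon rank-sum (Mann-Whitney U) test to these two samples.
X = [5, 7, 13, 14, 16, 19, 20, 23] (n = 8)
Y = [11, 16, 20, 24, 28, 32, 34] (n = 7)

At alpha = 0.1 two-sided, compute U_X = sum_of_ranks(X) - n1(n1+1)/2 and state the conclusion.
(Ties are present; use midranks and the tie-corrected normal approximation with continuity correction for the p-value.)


Step 1: Combine and sort all 15 observations; assign midranks.
sorted (value, group): (5,X), (7,X), (11,Y), (13,X), (14,X), (16,X), (16,Y), (19,X), (20,X), (20,Y), (23,X), (24,Y), (28,Y), (32,Y), (34,Y)
ranks: 5->1, 7->2, 11->3, 13->4, 14->5, 16->6.5, 16->6.5, 19->8, 20->9.5, 20->9.5, 23->11, 24->12, 28->13, 32->14, 34->15
Step 2: Rank sum for X: R1 = 1 + 2 + 4 + 5 + 6.5 + 8 + 9.5 + 11 = 47.
Step 3: U_X = R1 - n1(n1+1)/2 = 47 - 8*9/2 = 47 - 36 = 11.
       U_Y = n1*n2 - U_X = 56 - 11 = 45.
Step 4: Ties are present, so use the tie-corrected normal approximation (with continuity correction) for the p-value.
Step 5: p-value = 0.055758; compare to alpha = 0.1. reject H0.

U_X = 11, p = 0.055758, reject H0 at alpha = 0.1.


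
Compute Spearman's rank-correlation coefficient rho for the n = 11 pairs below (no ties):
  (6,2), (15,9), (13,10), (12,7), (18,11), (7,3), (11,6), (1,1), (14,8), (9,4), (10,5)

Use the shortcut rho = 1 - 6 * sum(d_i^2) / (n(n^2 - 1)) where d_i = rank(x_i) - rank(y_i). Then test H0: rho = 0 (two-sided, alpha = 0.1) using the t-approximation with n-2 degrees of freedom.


Step 1: Rank x and y separately (midranks; no ties here).
rank(x): 6->2, 15->10, 13->8, 12->7, 18->11, 7->3, 11->6, 1->1, 14->9, 9->4, 10->5
rank(y): 2->2, 9->9, 10->10, 7->7, 11->11, 3->3, 6->6, 1->1, 8->8, 4->4, 5->5
Step 2: d_i = R_x(i) - R_y(i); compute d_i^2.
  (2-2)^2=0, (10-9)^2=1, (8-10)^2=4, (7-7)^2=0, (11-11)^2=0, (3-3)^2=0, (6-6)^2=0, (1-1)^2=0, (9-8)^2=1, (4-4)^2=0, (5-5)^2=0
sum(d^2) = 6.
Step 3: rho = 1 - 6*6 / (11*(11^2 - 1)) = 1 - 36/1320 = 0.972727.
Step 4: Under H0, t = rho * sqrt((n-2)/(1-rho^2)) = 12.5810 ~ t(9).
Step 5: Two-sided p-value from the t-distribution with 9 df = 0.000001.
Step 6: alpha = 0.1. reject H0.

rho = 0.9727, p = 0.000001, reject H0 at alpha = 0.1.


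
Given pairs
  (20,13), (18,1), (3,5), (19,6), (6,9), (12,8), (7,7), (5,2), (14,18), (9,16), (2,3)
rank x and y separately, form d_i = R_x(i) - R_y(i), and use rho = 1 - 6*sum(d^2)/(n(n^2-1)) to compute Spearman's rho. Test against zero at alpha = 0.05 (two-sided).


Step 1: Rank x and y separately (midranks; no ties here).
rank(x): 20->11, 18->9, 3->2, 19->10, 6->4, 12->7, 7->5, 5->3, 14->8, 9->6, 2->1
rank(y): 13->9, 1->1, 5->4, 6->5, 9->8, 8->7, 7->6, 2->2, 18->11, 16->10, 3->3
Step 2: d_i = R_x(i) - R_y(i); compute d_i^2.
  (11-9)^2=4, (9-1)^2=64, (2-4)^2=4, (10-5)^2=25, (4-8)^2=16, (7-7)^2=0, (5-6)^2=1, (3-2)^2=1, (8-11)^2=9, (6-10)^2=16, (1-3)^2=4
sum(d^2) = 144.
Step 3: rho = 1 - 6*144 / (11*(11^2 - 1)) = 1 - 864/1320 = 0.345455.
Step 4: Under H0, t = rho * sqrt((n-2)/(1-rho^2)) = 1.1044 ~ t(9).
Step 5: Two-sided p-value from the t-distribution with 9 df = 0.298089.
Step 6: alpha = 0.05. fail to reject H0.

rho = 0.3455, p = 0.298089, fail to reject H0 at alpha = 0.05.


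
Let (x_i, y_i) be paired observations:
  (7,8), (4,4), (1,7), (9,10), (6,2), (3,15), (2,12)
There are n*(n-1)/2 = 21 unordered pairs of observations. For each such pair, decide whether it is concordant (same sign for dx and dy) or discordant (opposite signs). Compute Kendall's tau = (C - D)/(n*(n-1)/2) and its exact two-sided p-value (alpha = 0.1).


Step 1: Enumerate the 21 unordered pairs (i,j) with i<j and classify each by sign(x_j-x_i) * sign(y_j-y_i).
  (1,2):dx=-3,dy=-4->C; (1,3):dx=-6,dy=-1->C; (1,4):dx=+2,dy=+2->C; (1,5):dx=-1,dy=-6->C
  (1,6):dx=-4,dy=+7->D; (1,7):dx=-5,dy=+4->D; (2,3):dx=-3,dy=+3->D; (2,4):dx=+5,dy=+6->C
  (2,5):dx=+2,dy=-2->D; (2,6):dx=-1,dy=+11->D; (2,7):dx=-2,dy=+8->D; (3,4):dx=+8,dy=+3->C
  (3,5):dx=+5,dy=-5->D; (3,6):dx=+2,dy=+8->C; (3,7):dx=+1,dy=+5->C; (4,5):dx=-3,dy=-8->C
  (4,6):dx=-6,dy=+5->D; (4,7):dx=-7,dy=+2->D; (5,6):dx=-3,dy=+13->D; (5,7):dx=-4,dy=+10->D
  (6,7):dx=-1,dy=-3->C
Step 2: C = 10, D = 11, total pairs = 21.
Step 3: tau = (C - D)/(n(n-1)/2) = (10 - 11)/21 = -0.047619.
Step 4: Exact two-sided p-value (enumerate n! = 5040 permutations of y under H0): p = 1.000000.
Step 5: alpha = 0.1. fail to reject H0.

tau_b = -0.0476 (C=10, D=11), p = 1.000000, fail to reject H0.


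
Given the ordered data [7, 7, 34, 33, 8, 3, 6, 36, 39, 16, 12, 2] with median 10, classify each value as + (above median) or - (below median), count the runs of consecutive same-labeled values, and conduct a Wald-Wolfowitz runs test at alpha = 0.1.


Step 1: Compute median = 10; label A = above, B = below.
Labels in order: BBAABBBAAAAB  (n_A = 6, n_B = 6)
Step 2: Count runs R = 5.
Step 3: Under H0 (random ordering), E[R] = 2*n_A*n_B/(n_A+n_B) + 1 = 2*6*6/12 + 1 = 7.0000.
        Var[R] = 2*n_A*n_B*(2*n_A*n_B - n_A - n_B) / ((n_A+n_B)^2 * (n_A+n_B-1)) = 4320/1584 = 2.7273.
        SD[R] = 1.6514.
Step 4: Continuity-corrected z = (R + 0.5 - E[R]) / SD[R] = (5 + 0.5 - 7.0000) / 1.6514 = -0.9083.
Step 5: Two-sided p-value via normal approximation = 2*(1 - Phi(|z|)) = 0.363722.
Step 6: alpha = 0.1. fail to reject H0.

R = 5, z = -0.9083, p = 0.363722, fail to reject H0.


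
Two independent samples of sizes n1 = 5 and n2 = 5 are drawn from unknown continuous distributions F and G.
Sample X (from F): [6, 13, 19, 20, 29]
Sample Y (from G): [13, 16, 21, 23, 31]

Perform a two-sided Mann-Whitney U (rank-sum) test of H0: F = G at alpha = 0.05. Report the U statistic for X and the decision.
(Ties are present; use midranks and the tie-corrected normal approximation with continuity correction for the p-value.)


Step 1: Combine and sort all 10 observations; assign midranks.
sorted (value, group): (6,X), (13,X), (13,Y), (16,Y), (19,X), (20,X), (21,Y), (23,Y), (29,X), (31,Y)
ranks: 6->1, 13->2.5, 13->2.5, 16->4, 19->5, 20->6, 21->7, 23->8, 29->9, 31->10
Step 2: Rank sum for X: R1 = 1 + 2.5 + 5 + 6 + 9 = 23.5.
Step 3: U_X = R1 - n1(n1+1)/2 = 23.5 - 5*6/2 = 23.5 - 15 = 8.5.
       U_Y = n1*n2 - U_X = 25 - 8.5 = 16.5.
Step 4: Ties are present, so use the tie-corrected normal approximation (with continuity correction) for the p-value.
Step 5: p-value = 0.463344; compare to alpha = 0.05. fail to reject H0.

U_X = 8.5, p = 0.463344, fail to reject H0 at alpha = 0.05.


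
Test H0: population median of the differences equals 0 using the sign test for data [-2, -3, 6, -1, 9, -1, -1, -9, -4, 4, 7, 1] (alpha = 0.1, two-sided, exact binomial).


Step 1: Discard zero differences. Original n = 12; n_eff = number of nonzero differences = 12.
Nonzero differences (with sign): -2, -3, +6, -1, +9, -1, -1, -9, -4, +4, +7, +1
Step 2: Count signs: positive = 5, negative = 7.
Step 3: Under H0: P(positive) = 0.5, so the number of positives S ~ Bin(12, 0.5).
Step 4: Two-sided exact p-value = sum of Bin(12,0.5) probabilities at or below the observed probability = 0.774414.
Step 5: alpha = 0.1. fail to reject H0.

n_eff = 12, pos = 5, neg = 7, p = 0.774414, fail to reject H0.


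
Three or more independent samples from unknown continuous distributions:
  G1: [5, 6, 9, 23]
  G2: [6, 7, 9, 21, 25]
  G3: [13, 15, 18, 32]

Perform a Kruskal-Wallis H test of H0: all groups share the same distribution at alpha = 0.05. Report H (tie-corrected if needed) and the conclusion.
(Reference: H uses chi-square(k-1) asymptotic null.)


Step 1: Combine all N = 13 observations and assign midranks.
sorted (value, group, rank): (5,G1,1), (6,G1,2.5), (6,G2,2.5), (7,G2,4), (9,G1,5.5), (9,G2,5.5), (13,G3,7), (15,G3,8), (18,G3,9), (21,G2,10), (23,G1,11), (25,G2,12), (32,G3,13)
Step 2: Sum ranks within each group.
R_1 = 20 (n_1 = 4)
R_2 = 34 (n_2 = 5)
R_3 = 37 (n_3 = 4)
Step 3: H = 12/(N(N+1)) * sum(R_i^2/n_i) - 3(N+1)
     = 12/(13*14) * (20^2/4 + 34^2/5 + 37^2/4) - 3*14
     = 0.065934 * 673.45 - 42
     = 2.403297.
Step 4: Ties present; correction factor C = 1 - 12/(13^3 - 13) = 0.994505. Corrected H = 2.403297 / 0.994505 = 2.416575.
Step 5: Under H0, H ~ chi^2(2); p-value = 0.298708.
Step 6: alpha = 0.05. fail to reject H0.

H = 2.4166, df = 2, p = 0.298708, fail to reject H0.


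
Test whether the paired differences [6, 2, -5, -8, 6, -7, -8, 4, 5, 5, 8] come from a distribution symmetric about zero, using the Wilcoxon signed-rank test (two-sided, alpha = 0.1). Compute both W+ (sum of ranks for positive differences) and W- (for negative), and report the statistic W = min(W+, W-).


Step 1: Drop any zero differences (none here) and take |d_i|.
|d| = [6, 2, 5, 8, 6, 7, 8, 4, 5, 5, 8]
Step 2: Midrank |d_i| (ties get averaged ranks).
ranks: |6|->6.5, |2|->1, |5|->4, |8|->10, |6|->6.5, |7|->8, |8|->10, |4|->2, |5|->4, |5|->4, |8|->10
Step 3: Attach original signs; sum ranks with positive sign and with negative sign.
W+ = 6.5 + 1 + 6.5 + 2 + 4 + 4 + 10 = 34
W- = 4 + 10 + 8 + 10 = 32
(Check: W+ + W- = 66 should equal n(n+1)/2 = 66.)
Step 4: Test statistic W = min(W+, W-) = 32.
Step 5: Ties in |d|, so use the tie-corrected normal approximation.
        E[W] = n(n+1)/4 = 11*12/4 = 33.
        Tie groups: |d|=5 (t=3), |d|=6 (t=2), |d|=8 (t=3); sum(t^3 - t) = 54.
        Var[W] = n(n+1)(2n+1)/24 - sum(t^3-t)/48 = 3036/24 - 54/48 = 125.375.
        z = (W - E[W]) / sqrt(Var[W]) = (32 - 33) / 11.1971 = -0.0893.
        Two-sided p = 2*Phi(z) = 0.928836.
Step 6: alpha = 0.1. fail to reject H0.

W+ = 34, W- = 32, W = min = 32, p = 0.928836, fail to reject H0.


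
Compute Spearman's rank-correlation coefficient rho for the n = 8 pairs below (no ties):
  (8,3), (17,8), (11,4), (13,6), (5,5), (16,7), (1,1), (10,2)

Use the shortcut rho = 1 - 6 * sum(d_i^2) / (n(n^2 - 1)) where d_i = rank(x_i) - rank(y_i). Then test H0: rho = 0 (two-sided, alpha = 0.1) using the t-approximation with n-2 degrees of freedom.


Step 1: Rank x and y separately (midranks; no ties here).
rank(x): 8->3, 17->8, 11->5, 13->6, 5->2, 16->7, 1->1, 10->4
rank(y): 3->3, 8->8, 4->4, 6->6, 5->5, 7->7, 1->1, 2->2
Step 2: d_i = R_x(i) - R_y(i); compute d_i^2.
  (3-3)^2=0, (8-8)^2=0, (5-4)^2=1, (6-6)^2=0, (2-5)^2=9, (7-7)^2=0, (1-1)^2=0, (4-2)^2=4
sum(d^2) = 14.
Step 3: rho = 1 - 6*14 / (8*(8^2 - 1)) = 1 - 84/504 = 0.833333.
Step 4: Under H0, t = rho * sqrt((n-2)/(1-rho^2)) = 3.6927 ~ t(6).
Step 5: Two-sided p-value from the t-distribution with 6 df = 0.010176.
Step 6: alpha = 0.1. reject H0.

rho = 0.8333, p = 0.010176, reject H0 at alpha = 0.1.


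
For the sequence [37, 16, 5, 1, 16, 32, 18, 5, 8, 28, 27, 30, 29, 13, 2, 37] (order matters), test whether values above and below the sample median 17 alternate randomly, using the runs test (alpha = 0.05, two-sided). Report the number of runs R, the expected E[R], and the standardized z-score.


Step 1: Compute median = 17; label A = above, B = below.
Labels in order: ABBBBAABBAAAABBA  (n_A = 8, n_B = 8)
Step 2: Count runs R = 7.
Step 3: Under H0 (random ordering), E[R] = 2*n_A*n_B/(n_A+n_B) + 1 = 2*8*8/16 + 1 = 9.0000.
        Var[R] = 2*n_A*n_B*(2*n_A*n_B - n_A - n_B) / ((n_A+n_B)^2 * (n_A+n_B-1)) = 14336/3840 = 3.7333.
        SD[R] = 1.9322.
Step 4: Continuity-corrected z = (R + 0.5 - E[R]) / SD[R] = (7 + 0.5 - 9.0000) / 1.9322 = -0.7763.
Step 5: Two-sided p-value via normal approximation = 2*(1 - Phi(|z|)) = 0.437558.
Step 6: alpha = 0.05. fail to reject H0.

R = 7, z = -0.7763, p = 0.437558, fail to reject H0.


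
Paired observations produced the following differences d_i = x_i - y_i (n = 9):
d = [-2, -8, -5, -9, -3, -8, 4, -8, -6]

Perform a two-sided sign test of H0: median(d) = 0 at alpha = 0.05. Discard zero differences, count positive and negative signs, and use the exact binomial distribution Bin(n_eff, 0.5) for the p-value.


Step 1: Discard zero differences. Original n = 9; n_eff = number of nonzero differences = 9.
Nonzero differences (with sign): -2, -8, -5, -9, -3, -8, +4, -8, -6
Step 2: Count signs: positive = 1, negative = 8.
Step 3: Under H0: P(positive) = 0.5, so the number of positives S ~ Bin(9, 0.5).
Step 4: Two-sided exact p-value = sum of Bin(9,0.5) probabilities at or below the observed probability = 0.039062.
Step 5: alpha = 0.05. reject H0.

n_eff = 9, pos = 1, neg = 8, p = 0.039062, reject H0.


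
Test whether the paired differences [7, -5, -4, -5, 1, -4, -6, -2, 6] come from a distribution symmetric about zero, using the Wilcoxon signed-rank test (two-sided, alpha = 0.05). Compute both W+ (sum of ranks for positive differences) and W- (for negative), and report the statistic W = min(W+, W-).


Step 1: Drop any zero differences (none here) and take |d_i|.
|d| = [7, 5, 4, 5, 1, 4, 6, 2, 6]
Step 2: Midrank |d_i| (ties get averaged ranks).
ranks: |7|->9, |5|->5.5, |4|->3.5, |5|->5.5, |1|->1, |4|->3.5, |6|->7.5, |2|->2, |6|->7.5
Step 3: Attach original signs; sum ranks with positive sign and with negative sign.
W+ = 9 + 1 + 7.5 = 17.5
W- = 5.5 + 3.5 + 5.5 + 3.5 + 7.5 + 2 = 27.5
(Check: W+ + W- = 45 should equal n(n+1)/2 = 45.)
Step 4: Test statistic W = min(W+, W-) = 17.5.
Step 5: Ties in |d|, so use the tie-corrected normal approximation.
        E[W] = n(n+1)/4 = 9*10/4 = 22.5.
        Tie groups: |d|=4 (t=2), |d|=5 (t=2), |d|=6 (t=2); sum(t^3 - t) = 18.
        Var[W] = n(n+1)(2n+1)/24 - sum(t^3-t)/48 = 1710/24 - 18/48 = 70.875.
        z = (W - E[W]) / sqrt(Var[W]) = (17.5 - 22.5) / 8.4187 = -0.5939.
        Two-sided p = 2*Phi(z) = 0.552570.
Step 6: alpha = 0.05. fail to reject H0.

W+ = 17.5, W- = 27.5, W = min = 17.5, p = 0.552570, fail to reject H0.


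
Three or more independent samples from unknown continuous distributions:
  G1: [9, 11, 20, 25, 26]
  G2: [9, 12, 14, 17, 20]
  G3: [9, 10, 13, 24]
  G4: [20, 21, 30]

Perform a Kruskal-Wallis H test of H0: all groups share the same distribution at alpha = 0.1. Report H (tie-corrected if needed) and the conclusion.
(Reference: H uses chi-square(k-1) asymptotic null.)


Step 1: Combine all N = 17 observations and assign midranks.
sorted (value, group, rank): (9,G1,2), (9,G2,2), (9,G3,2), (10,G3,4), (11,G1,5), (12,G2,6), (13,G3,7), (14,G2,8), (17,G2,9), (20,G1,11), (20,G2,11), (20,G4,11), (21,G4,13), (24,G3,14), (25,G1,15), (26,G1,16), (30,G4,17)
Step 2: Sum ranks within each group.
R_1 = 49 (n_1 = 5)
R_2 = 36 (n_2 = 5)
R_3 = 27 (n_3 = 4)
R_4 = 41 (n_4 = 3)
Step 3: H = 12/(N(N+1)) * sum(R_i^2/n_i) - 3(N+1)
     = 12/(17*18) * (49^2/5 + 36^2/5 + 27^2/4 + 41^2/3) - 3*18
     = 0.039216 * 1481.98 - 54
     = 4.116993.
Step 4: Ties present; correction factor C = 1 - 48/(17^3 - 17) = 0.990196. Corrected H = 4.116993 / 0.990196 = 4.157756.
Step 5: Under H0, H ~ chi^2(3); p-value = 0.244926.
Step 6: alpha = 0.1. fail to reject H0.

H = 4.1578, df = 3, p = 0.244926, fail to reject H0.


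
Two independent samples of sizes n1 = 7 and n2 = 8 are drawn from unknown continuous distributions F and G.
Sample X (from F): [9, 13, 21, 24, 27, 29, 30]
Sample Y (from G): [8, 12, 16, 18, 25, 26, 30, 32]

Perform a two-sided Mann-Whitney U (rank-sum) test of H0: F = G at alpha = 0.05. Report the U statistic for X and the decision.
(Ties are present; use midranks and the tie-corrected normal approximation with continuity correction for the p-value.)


Step 1: Combine and sort all 15 observations; assign midranks.
sorted (value, group): (8,Y), (9,X), (12,Y), (13,X), (16,Y), (18,Y), (21,X), (24,X), (25,Y), (26,Y), (27,X), (29,X), (30,X), (30,Y), (32,Y)
ranks: 8->1, 9->2, 12->3, 13->4, 16->5, 18->6, 21->7, 24->8, 25->9, 26->10, 27->11, 29->12, 30->13.5, 30->13.5, 32->15
Step 2: Rank sum for X: R1 = 2 + 4 + 7 + 8 + 11 + 12 + 13.5 = 57.5.
Step 3: U_X = R1 - n1(n1+1)/2 = 57.5 - 7*8/2 = 57.5 - 28 = 29.5.
       U_Y = n1*n2 - U_X = 56 - 29.5 = 26.5.
Step 4: Ties are present, so use the tie-corrected normal approximation (with continuity correction) for the p-value.
Step 5: p-value = 0.907786; compare to alpha = 0.05. fail to reject H0.

U_X = 29.5, p = 0.907786, fail to reject H0 at alpha = 0.05.
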